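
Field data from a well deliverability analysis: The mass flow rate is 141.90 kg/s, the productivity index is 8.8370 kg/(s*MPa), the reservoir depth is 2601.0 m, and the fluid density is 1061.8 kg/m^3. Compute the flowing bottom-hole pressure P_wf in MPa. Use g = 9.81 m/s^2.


Step 1: P_i = rho*g*h/1e6 = 1061.8*9.81*2601.0/1e6 = 27.09269 MPa
Step 2: P_wf = P_i - mdot/PI = 27.09269 - 141.9/8.837 = 11.035 MPa
P_wf = 11.035 MPa


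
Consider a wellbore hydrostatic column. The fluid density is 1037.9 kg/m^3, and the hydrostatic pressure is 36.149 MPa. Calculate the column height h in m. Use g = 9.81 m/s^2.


h = P * 1e6 / (g * rho)
h = 36.149 * 1e6 / (9.81 * 1037.9)
h = 3550.4 m


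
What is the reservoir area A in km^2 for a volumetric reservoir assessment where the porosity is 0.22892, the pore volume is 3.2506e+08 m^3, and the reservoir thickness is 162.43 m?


A = Vp / (1e6 * hr * phi)
A = 3.2506e+08 / (1e6 * 162.43 * 0.22892)
A = 8.7421 km^2


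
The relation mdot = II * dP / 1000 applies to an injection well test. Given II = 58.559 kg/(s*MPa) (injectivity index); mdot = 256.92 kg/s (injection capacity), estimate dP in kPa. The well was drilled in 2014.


dP = mdot * 1000 / II
dP = 256.92 * 1000 / 58.559
dP = 4387.4 kPa


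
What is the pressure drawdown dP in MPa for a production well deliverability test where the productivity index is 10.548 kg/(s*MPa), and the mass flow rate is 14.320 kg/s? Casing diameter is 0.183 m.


dP = mdot * 1000 / PI
dP = 14.320 * 1000 / 10.548
dP = 1357.603 kPa
Convert: 1357.603 kPa * 0.001 = 1.3576 MPa
dP = 1.3576 MPa


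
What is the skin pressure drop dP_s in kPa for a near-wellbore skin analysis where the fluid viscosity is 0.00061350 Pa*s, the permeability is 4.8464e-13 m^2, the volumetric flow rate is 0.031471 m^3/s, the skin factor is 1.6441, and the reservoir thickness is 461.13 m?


dP_s = S * q * mu / (2*pi*k*hr) / 1000
dP_s = 1.6441 * 0.031471 * 0.00061350 / (2*pi*4.8464e-13*461.13) / 1000
dP_s = 22.606 kPa


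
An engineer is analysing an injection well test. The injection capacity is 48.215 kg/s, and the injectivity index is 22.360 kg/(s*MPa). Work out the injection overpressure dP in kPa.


dP = mdot * 1000 / II
dP = 48.215 * 1000 / 22.360
dP = 2156.3 kPa


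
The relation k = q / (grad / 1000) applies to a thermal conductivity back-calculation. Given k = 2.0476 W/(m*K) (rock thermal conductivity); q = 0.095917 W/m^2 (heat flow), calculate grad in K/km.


grad = q / k * 1000
grad = 0.095917 / 2.0476 * 1000
grad = 46.84362 deg C/km
Convert: 46.84362 deg C/km * 1.0 = 46.844 K/km
grad = 46.844 K/km


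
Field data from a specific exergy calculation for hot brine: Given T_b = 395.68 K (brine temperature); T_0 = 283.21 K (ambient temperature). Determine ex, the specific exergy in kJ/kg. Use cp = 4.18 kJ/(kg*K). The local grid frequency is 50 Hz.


ex = cp * ((T_b - T_0) - T_0 * ln(T_b/T_0))
ex = 4.18 * ((395.68 - 283.21) - 283.21 * ln(395.68/283.21))
ex = 74.236 kJ/kg


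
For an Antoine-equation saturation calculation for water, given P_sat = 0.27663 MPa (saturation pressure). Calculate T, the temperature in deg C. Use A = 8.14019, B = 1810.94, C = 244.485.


T = B / (A - log10(P_sat * 760 / 0.101325)) - C
T = 1810.94 / (8.14019 - log10(0.27663 * 760 / 0.101325)) - 244.485
T = 130.98 deg C


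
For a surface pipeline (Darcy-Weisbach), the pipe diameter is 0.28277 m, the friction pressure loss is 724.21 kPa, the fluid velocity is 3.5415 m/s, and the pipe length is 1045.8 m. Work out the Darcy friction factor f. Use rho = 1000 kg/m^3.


f = dP*1000 / ((L/D)*(rho*vel^2/2))
f = 724.21*1000 / ((1045.8/0.28277)*(1000*3.5415^2/2))
f = 0.031225


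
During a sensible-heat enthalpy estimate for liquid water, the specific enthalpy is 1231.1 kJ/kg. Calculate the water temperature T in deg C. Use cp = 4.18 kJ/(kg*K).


T = h / cp
T = 1231.1 / 4.18
T = 294.52 deg C


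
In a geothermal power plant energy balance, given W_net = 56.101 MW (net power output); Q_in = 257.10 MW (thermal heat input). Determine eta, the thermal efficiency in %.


eta = W_net / Q_in * 100
eta = 56.101 / 257.10 * 100
eta = 21.821 %


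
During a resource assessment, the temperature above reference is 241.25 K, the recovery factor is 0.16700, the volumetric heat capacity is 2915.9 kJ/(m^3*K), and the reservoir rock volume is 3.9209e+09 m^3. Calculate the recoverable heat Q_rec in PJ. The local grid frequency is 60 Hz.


Step 1: Q_s = Vr*rhoc*dT/1e12 = 3.9209e+09*2915.9*241.25/1e12 = 2758.200 PJ
Step 2: Q_rec = Q_s * RF = 2758.200 * 0.167 = 460.62 PJ
Q_rec = 460.62 PJ


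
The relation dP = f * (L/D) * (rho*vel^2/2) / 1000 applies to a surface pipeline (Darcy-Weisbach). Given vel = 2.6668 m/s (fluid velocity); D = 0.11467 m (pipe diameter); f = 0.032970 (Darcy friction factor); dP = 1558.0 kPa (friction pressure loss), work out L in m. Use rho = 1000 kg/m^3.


L = dP*1000*D / (f*rho*vel^2/2)
L = 1558.0*1000*0.11467 / (0.032970*1000*2.6668^2/2)
L = 1523.9 m


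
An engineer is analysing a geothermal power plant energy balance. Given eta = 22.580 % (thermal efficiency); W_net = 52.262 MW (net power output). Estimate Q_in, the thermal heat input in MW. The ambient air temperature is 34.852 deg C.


Q_in = W_net / (eta / 100)
Q_in = 52.262 / (22.580 / 100)
Q_in = 231.45 MW


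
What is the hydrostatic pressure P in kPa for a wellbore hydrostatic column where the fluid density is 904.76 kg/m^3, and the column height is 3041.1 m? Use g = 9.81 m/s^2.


P = rho * g * h / 1e6
P = 904.76 * 9.81 * 3041.1 / 1e6
P = 26.99188 MPa
Convert: 26.99188 MPa * 1000.0 = 26992 kPa
P = 26992 kPa


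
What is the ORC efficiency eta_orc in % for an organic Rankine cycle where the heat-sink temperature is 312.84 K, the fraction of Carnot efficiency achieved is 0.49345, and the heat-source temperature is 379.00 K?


eta_orc = (1 - Tc/Th) * f * 100
eta_orc = (1 - 312.84/379.00) * 0.49345 * 100
eta_orc = 8.6139 %


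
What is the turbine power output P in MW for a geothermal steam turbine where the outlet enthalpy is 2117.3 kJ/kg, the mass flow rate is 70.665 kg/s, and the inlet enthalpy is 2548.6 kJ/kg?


P = mdot * (h_in - h_out) / 1000
P = 70.665 * (2548.6 - 2117.3) / 1000
P = 30.478 MW


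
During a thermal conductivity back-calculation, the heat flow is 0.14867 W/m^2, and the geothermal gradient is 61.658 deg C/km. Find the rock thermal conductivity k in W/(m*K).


k = q / (grad / 1000)
k = 0.14867 / (61.658 / 1000)
k = 2.4112 W/(m*K)


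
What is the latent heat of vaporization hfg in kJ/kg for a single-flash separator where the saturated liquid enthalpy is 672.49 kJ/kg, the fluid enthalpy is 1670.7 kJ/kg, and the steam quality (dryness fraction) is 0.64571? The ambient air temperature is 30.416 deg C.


hfg = (h - hf) / x
hfg = (1670.7 - 672.49) / 0.64571
hfg = 1545.9 kJ/kg


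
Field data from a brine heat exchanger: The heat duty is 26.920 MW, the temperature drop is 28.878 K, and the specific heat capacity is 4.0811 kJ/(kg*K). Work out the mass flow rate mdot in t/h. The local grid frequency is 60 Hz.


mdot = Q * 1000 / (cp * dT)
mdot = 26.920 * 1000 / (4.0811 * 28.878)
mdot = 228.4182 kg/s
Convert: 228.4182 kg/s * 3.6 = 822.31 t/h
mdot = 822.31 t/h


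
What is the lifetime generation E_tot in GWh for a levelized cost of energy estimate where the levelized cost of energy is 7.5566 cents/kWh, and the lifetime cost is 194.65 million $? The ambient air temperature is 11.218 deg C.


E_tot = C_tot / LCOE * 100
E_tot = 194.65 / 7.5566 * 100
E_tot = 2575.9 GWh


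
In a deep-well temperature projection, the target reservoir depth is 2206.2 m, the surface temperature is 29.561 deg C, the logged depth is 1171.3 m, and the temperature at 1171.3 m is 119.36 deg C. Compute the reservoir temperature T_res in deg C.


Step 1: grad = (T_d1 - T_surf)/d1 * 1000 = (119.36 - 29.561)/1171.3 * 1000 = 76.66610 deg C/km
Step 2: T_res = T_surf + grad*d2/1000 = 29.561 + 76.66610*2206.2/1000 = 198.70 deg C
T_res = 198.70 deg C


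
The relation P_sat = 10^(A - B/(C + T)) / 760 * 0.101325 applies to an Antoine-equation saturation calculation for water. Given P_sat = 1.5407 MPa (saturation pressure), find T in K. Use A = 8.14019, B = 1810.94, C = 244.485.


T = B / (A - log10(P_sat * 760 / 0.101325)) - C
T = 1810.94 / (8.14019 - log10(1.5407 * 760 / 0.101325)) - 244.485
T = 199.6586 deg C
Convert to K: 199.6586 + 273.15 = 472.81 K
T = 472.81 K


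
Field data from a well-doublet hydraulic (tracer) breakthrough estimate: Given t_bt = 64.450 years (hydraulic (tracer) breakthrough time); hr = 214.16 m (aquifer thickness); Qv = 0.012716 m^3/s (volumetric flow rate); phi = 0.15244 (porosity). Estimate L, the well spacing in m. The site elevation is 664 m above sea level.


L = sqrt(t_bt*365.25*86400*3*Qv / (pi*hr*phi))
L = sqrt(64.450*365.25*86400*3*0.012716 / (pi*214.16*0.15244))
L = 869.77 m


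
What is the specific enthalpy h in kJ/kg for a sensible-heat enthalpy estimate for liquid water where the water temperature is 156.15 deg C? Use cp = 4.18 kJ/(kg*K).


h = cp * T
h = 4.18 * 156.15
h = 652.71 kJ/kg


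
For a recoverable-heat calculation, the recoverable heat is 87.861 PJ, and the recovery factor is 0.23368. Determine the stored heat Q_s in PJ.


Q_s = Q_rec / RF
Q_s = 87.861 / 0.23368
Q_s = 375.99 PJ


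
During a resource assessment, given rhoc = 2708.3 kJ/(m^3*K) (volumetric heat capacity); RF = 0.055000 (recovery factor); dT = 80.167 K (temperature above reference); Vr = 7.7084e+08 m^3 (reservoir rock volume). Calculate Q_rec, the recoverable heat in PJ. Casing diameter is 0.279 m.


Step 1: Q_s = Vr*rhoc*dT/1e12 = 7.7084e+08*2708.3*80.167/1e12 = 167.3619 PJ
Step 2: Q_rec = Q_s * RF = 167.3619 * 0.055 = 9.2049 PJ
Q_rec = 9.2049 PJ


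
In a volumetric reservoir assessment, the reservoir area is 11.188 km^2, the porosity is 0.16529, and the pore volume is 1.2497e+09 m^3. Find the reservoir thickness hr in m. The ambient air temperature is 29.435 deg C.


hr = Vp / (A * 1e6 * phi)
hr = 1.2497e+09 / (11.188 * 1e6 * 0.16529)
hr = 675.78 m


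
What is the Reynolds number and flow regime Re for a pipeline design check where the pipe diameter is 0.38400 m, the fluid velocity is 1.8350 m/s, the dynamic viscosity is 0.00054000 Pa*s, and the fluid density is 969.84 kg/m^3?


Step 1: Re = rho*vel*D/mu = 969.84*1.835*0.384/0.00054 = 1.2655e+06
Step 2: Re = 1.2655e+06 > 4000, so flow is turbulent.
Re = 1.2655e+06 (turbulent)


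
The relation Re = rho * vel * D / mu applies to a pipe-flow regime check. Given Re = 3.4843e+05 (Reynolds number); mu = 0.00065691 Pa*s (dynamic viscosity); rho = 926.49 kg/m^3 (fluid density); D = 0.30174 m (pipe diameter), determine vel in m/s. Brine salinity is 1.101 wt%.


vel = Re * mu / (rho * D)
vel = 3.4843e+05 * 0.00065691 / (926.49 * 0.30174)
vel = 0.81874 m/s


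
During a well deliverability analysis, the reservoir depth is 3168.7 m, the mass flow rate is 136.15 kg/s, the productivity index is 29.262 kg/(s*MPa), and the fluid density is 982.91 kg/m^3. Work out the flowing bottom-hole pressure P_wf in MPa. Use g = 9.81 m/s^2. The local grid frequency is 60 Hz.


Step 1: P_i = rho*g*h/1e6 = 982.91*9.81*3168.7/1e6 = 30.55371 MPa
Step 2: P_wf = P_i - mdot/PI = 30.55371 - 136.15/29.262 = 25.901 MPa
P_wf = 25.901 MPa


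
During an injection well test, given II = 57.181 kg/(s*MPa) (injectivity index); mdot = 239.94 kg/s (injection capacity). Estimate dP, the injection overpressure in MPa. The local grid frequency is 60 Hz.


dP = mdot * 1000 / II
dP = 239.94 * 1000 / 57.181
dP = 4196.149 kPa
Convert: 4196.149 kPa * 0.001 = 4.1961 MPa
dP = 4.1961 MPa


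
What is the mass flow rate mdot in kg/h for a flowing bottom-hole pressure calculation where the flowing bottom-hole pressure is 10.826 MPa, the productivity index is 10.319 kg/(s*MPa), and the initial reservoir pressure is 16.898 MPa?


mdot = (P_i - P_wf) * PI
mdot = (16.898 - 10.826) * 10.319
mdot = 62.65697 kg/s
Convert: 62.65697 kg/s * 3600.0 = 2.2557e+05 kg/h
mdot = 2.2557e+05 kg/h


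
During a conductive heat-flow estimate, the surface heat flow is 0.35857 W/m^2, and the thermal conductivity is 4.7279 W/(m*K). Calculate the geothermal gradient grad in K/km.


grad = q * 1000 / k
grad = 0.35857 * 1000 / 4.7279
grad = 75.84128 deg C/km
Convert: 75.84128 deg C/km * 1.0 = 75.841 K/km
grad = 75.841 K/km


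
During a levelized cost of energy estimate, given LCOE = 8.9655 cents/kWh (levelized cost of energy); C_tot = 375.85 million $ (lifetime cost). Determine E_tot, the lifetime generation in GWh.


E_tot = C_tot / LCOE * 100
E_tot = 375.85 / 8.9655 * 100
E_tot = 4192.2 GWh


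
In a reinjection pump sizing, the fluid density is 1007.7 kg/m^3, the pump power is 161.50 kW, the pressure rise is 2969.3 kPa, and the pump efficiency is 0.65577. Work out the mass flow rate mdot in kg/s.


mdot = P_pump * rho * eta / dP
mdot = 161.50 * 1007.7 * 0.65577 / 2969.3
mdot = 35.942 kg/s


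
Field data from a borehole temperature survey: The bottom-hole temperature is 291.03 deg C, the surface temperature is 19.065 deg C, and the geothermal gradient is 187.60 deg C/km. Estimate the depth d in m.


d = (T_d - T_surf) / grad * 1000
d = (291.03 - 19.065) / 187.60 * 1000
d = 1449.7 m


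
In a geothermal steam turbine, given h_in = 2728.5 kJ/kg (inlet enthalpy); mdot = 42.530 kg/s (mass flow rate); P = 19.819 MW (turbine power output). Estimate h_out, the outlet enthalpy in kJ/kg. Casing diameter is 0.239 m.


h_out = h_in - P * 1000 / mdot
h_out = 2728.5 - 19.819 * 1000 / 42.530
h_out = 2262.5 kJ/kg


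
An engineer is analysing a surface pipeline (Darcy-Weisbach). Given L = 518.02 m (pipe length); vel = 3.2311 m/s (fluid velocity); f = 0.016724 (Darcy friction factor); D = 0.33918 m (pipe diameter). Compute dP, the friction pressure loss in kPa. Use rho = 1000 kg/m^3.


dP = f * (L/D) * (rho*vel^2/2) / 1000
dP = 0.016724 * (518.02/0.33918) * (1000*3.2311^2/2) / 1000
dP = 133.33 kPa


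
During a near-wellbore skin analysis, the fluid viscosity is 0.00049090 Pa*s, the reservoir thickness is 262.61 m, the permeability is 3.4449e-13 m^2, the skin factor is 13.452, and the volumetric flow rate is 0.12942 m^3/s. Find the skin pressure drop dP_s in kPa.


dP_s = S * q * mu / (2*pi*k*hr) / 1000
dP_s = 13.452 * 0.12942 * 0.00049090 / (2*pi*3.4449e-13*262.61) / 1000
dP_s = 1503.5 kPa


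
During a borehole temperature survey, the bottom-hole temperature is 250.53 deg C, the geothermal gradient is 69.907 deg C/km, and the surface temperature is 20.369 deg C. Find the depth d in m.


d = (T_d - T_surf) / grad * 1000
d = (250.53 - 20.369) / 69.907 * 1000
d = 3292.4 m


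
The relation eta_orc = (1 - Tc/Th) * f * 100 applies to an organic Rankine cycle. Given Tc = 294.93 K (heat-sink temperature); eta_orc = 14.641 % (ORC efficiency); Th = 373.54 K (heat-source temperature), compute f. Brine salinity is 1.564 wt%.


f = (eta_orc/100) / (1 - Tc/Th)
f = (14.641/100) / (1 - 294.93/373.54)
f = 0.69571


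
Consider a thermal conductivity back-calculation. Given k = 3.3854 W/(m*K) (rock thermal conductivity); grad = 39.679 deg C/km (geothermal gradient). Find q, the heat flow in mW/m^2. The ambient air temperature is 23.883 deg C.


q = k * grad / 1000
q = 3.3854 * 39.679 / 1000
q = 0.1343293 W/m^2
Convert: 0.1343293 W/m^2 * 1000.0 = 134.33 mW/m^2
q = 134.33 mW/m^2


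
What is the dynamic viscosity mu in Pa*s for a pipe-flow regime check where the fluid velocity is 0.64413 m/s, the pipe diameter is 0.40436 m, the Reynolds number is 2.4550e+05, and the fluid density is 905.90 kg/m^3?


mu = rho * vel * D / Re
mu = 905.90 * 0.64413 * 0.40436 / 2.4550e+05
mu = 0.00096110 Pa*s


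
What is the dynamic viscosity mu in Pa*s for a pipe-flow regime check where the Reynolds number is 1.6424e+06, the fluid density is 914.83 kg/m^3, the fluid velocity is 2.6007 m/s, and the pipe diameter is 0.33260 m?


mu = rho * vel * D / Re
mu = 914.83 * 2.6007 * 0.33260 / 1.6424e+06
mu = 0.00048181 Pa*s


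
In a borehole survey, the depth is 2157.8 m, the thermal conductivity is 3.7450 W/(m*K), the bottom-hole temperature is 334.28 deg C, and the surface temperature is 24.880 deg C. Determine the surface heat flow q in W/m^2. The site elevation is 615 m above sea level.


Step 1: grad = (T_d - T_surf)/d * 1000 = (334.28 - 24.88)/2157.8 * 1000 = 143.3868 deg C/km
Step 2: q = k * grad / 1000 = 3.745 * 143.3868 / 1000 = 0.53698 W/m^2
q = 0.53698 W/m^2


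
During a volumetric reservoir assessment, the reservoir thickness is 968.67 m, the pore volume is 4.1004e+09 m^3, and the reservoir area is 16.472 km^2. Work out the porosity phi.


phi = Vp / (A * 1e6 * hr)
phi = 4.1004e+09 / (16.472 * 1e6 * 968.67)
phi = 0.25698


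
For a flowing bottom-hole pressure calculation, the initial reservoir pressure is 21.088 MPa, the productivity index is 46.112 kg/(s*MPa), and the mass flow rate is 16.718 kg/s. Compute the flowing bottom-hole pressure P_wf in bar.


P_wf = P_i - mdot / PI
P_wf = 21.088 - 16.718 / 46.112
P_wf = 20.72545 MPa
Convert: 20.72545 MPa * 10.0 = 207.25 bar
P_wf = 207.25 bar


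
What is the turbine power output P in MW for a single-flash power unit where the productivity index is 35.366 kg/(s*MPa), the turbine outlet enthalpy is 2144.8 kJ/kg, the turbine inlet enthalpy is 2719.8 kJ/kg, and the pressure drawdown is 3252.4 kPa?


Step 1: mdot = PI * dP / 1000 = 35.366 * 3252.4 / 1000 = 115.0244 kg/s
Step 2: P = mdot*(h_in - h_out)/1000 = 115.0244*(2719.8 - 2144.8)/1000 = 66.139 MW
P = 66.139 MW


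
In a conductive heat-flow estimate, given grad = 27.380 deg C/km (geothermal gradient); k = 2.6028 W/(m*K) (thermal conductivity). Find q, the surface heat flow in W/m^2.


q = k * grad / 1000
q = 2.6028 * 27.380 / 1000
q = 0.071265 W/m^2


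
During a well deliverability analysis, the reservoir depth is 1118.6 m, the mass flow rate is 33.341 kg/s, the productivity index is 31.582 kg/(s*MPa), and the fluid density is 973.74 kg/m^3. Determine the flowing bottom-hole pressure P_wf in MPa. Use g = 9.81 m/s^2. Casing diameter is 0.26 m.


Step 1: P_i = rho*g*h/1e6 = 973.74*9.81*1118.6/1e6 = 10.68530 MPa
Step 2: P_wf = P_i - mdot/PI = 10.68530 - 33.341/31.582 = 9.6296 MPa
P_wf = 9.6296 MPa


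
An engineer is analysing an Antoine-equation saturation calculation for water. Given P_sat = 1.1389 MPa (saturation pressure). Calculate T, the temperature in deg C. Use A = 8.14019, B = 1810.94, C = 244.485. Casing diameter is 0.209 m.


T = B / (A - log10(P_sat * 760 / 0.101325)) - C
T = 1810.94 / (8.14019 - log10(1.1389 * 760 / 0.101325)) - 244.485
T = 185.81 deg C


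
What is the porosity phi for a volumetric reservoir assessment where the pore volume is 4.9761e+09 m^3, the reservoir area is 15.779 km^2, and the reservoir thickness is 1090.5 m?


phi = Vp / (A * 1e6 * hr)
phi = 4.9761e+09 / (15.779 * 1e6 * 1090.5)
phi = 0.28919


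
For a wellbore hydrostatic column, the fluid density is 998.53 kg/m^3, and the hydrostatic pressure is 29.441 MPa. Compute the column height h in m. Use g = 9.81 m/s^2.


h = P * 1e6 / (g * rho)
h = 29.441 * 1e6 / (9.81 * 998.53)
h = 3005.5 m


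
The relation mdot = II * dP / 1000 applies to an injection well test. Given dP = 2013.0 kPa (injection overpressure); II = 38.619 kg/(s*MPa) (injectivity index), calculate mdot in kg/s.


mdot = II * dP / 1000
mdot = 38.619 * 2013.0 / 1000
mdot = 77.740 kg/s


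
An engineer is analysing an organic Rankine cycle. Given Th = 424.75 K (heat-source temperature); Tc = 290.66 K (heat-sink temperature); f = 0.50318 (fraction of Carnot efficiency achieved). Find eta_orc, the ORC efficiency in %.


eta_orc = (1 - Tc/Th) * f * 100
eta_orc = (1 - 290.66/424.75) * 0.50318 * 100
eta_orc = 15.885 %


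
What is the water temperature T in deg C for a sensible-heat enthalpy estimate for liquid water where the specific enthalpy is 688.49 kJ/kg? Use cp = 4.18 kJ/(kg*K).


T = h / cp
T = 688.49 / 4.18
T = 164.71 deg C


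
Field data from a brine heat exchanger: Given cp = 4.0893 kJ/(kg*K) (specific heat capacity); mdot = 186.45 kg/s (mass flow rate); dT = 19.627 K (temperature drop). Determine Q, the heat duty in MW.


Q = mdot * cp * dT / 1000
Q = 186.45 * 4.0893 * 19.627 / 1000
Q = 14.965 MW


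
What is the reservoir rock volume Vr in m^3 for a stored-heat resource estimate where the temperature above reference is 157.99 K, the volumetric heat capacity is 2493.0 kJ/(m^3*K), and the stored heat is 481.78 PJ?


Vr = Q_s * 1e12 / (rhoc * dT)
Vr = 481.78 * 1e12 / (2493.0 * 157.99)
Vr = 1.2232e+09 m^3


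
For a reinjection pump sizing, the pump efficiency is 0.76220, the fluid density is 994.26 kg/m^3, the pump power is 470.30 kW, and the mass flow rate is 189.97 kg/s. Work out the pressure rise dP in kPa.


dP = P_pump * rho * eta / mdot
dP = 470.30 * 994.26 * 0.76220 / 189.97
dP = 1876.1 kPa


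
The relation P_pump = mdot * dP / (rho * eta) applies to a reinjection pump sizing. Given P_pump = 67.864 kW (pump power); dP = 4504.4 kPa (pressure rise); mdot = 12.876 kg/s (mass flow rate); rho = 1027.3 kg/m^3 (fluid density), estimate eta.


eta = mdot * dP / (rho * P_pump)
eta = 12.876 * 4504.4 / (1027.3 * 67.864)
eta = 0.83192


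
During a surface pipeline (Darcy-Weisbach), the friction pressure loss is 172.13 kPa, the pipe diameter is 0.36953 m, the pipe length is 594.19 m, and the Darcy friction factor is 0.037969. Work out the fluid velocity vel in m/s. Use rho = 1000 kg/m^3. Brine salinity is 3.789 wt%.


vel = sqrt(dP*1000*2*D / (f*L*rho))
vel = sqrt(172.13*1000*2*0.36953 / (0.037969*594.19*1000))
vel = 2.3746 m/s


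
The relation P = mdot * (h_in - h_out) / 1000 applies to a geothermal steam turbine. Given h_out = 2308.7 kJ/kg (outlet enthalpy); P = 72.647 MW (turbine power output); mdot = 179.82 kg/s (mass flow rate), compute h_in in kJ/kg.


h_in = h_out + P * 1000 / mdot
h_in = 2308.7 + 72.647 * 1000 / 179.82
h_in = 2712.7 kJ/kg


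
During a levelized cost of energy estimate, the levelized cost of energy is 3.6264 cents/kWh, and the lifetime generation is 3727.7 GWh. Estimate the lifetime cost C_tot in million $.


C_tot = LCOE / 100 * E_tot
C_tot = 3.6264 / 100 * 3727.7
C_tot = 135.18 million $


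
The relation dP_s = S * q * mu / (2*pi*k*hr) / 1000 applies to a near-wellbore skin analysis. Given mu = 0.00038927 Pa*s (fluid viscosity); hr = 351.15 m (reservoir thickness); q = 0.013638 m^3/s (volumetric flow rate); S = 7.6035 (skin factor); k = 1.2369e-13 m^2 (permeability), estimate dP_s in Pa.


dP_s = S * q * mu / (2*pi*k*hr) / 1000
dP_s = 7.6035 * 0.013638 * 0.00038927 / (2*pi*1.2369e-13*351.15) / 1000
dP_s = 147.9136 kPa
Convert: 147.9136 kPa * 1000.0 = 1.4791e+05 Pa
dP_s = 1.4791e+05 Pa


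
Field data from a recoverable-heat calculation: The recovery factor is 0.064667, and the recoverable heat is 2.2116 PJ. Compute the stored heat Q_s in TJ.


Q_s = Q_rec / RF
Q_s = 2.2116 / 0.064667
Q_s = 34.19982 PJ
Convert: 34.19982 PJ * 1000.0 = 34200 TJ
Q_s = 34200 TJ


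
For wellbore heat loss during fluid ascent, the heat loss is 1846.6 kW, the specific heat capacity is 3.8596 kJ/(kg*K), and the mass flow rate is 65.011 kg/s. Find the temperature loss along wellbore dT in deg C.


dT = Q_loss / (mdot * cp)
dT = 1846.6 / (65.011 * 3.8596)
dT = 7.359422 K
Convert (temperature difference, 1 K = 1 deg C): 7.359422 K = 7.359422 deg C
dT = 7.3594 deg C


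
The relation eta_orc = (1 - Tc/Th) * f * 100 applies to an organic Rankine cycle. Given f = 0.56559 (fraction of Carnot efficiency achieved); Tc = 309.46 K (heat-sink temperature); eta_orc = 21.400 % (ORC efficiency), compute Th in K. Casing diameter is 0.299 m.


Th = Tc / (1 - (eta_orc/100)/f)
Th = 309.46 / (1 - (21.400/100)/0.56559)
Th = 497.82 K


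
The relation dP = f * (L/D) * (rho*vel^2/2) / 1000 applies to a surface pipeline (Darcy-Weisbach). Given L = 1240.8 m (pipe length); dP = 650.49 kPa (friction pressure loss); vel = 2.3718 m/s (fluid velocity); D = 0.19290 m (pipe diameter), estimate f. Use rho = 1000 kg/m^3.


f = dP*1000 / ((L/D)*(rho*vel^2/2))
f = 650.49*1000 / ((1240.8/0.19290)*(1000*2.3718^2/2))
f = 0.035954


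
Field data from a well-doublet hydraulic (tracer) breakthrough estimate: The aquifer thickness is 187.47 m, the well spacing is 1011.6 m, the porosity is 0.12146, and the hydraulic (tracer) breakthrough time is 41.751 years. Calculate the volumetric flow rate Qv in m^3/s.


Qv = pi*hr*phi*L^2 / (3*t_bt*365.25*86400)
Qv = pi*187.47*0.12146*1011.6^2 / (3*41.751*365.25*86400)
Qv = 0.018520 m^3/s


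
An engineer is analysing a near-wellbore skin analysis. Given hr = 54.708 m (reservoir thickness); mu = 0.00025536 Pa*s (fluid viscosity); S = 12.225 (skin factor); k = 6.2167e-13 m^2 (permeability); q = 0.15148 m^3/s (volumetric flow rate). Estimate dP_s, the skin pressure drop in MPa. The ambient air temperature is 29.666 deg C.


dP_s = S * q * mu / (2*pi*k*hr) / 1000
dP_s = 12.225 * 0.15148 * 0.00025536 / (2*pi*6.2167e-13*54.708) / 1000
dP_s = 2212.924 kPa
Convert: 2212.924 kPa * 0.001 = 2.2129 MPa
dP_s = 2.2129 MPa


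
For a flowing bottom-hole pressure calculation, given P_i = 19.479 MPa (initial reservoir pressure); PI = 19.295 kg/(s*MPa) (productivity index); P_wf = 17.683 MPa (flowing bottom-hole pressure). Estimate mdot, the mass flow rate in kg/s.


mdot = (P_i - P_wf) * PI
mdot = (19.479 - 17.683) * 19.295
mdot = 34.654 kg/s


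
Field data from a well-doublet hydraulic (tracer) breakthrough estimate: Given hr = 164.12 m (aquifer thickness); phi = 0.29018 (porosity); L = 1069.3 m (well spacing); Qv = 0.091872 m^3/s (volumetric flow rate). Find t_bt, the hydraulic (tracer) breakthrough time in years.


t_bt = pi * hr * phi * L^2 / (3 * Qv) / (365.25*86400)
t_bt = pi * 164.12 * 0.29018 * 1069.3^2 / (3 * 0.091872) / (365.25*86400)
t_bt = 19.668 years


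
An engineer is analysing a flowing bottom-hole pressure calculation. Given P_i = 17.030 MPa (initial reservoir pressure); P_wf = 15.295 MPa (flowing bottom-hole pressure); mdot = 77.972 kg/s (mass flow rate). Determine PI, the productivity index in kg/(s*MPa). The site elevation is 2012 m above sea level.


PI = mdot / (P_i - P_wf)
PI = 77.972 / (17.030 - 15.295)
PI = 44.941 kg/(s*MPa)


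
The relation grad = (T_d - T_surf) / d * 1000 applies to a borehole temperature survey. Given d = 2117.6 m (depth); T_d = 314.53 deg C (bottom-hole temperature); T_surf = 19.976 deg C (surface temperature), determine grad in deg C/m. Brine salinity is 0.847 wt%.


grad = (T_d - T_surf) / d * 1000
grad = (314.53 - 19.976) / 2117.6 * 1000
grad = 139.0980 deg C/km
Convert: 139.0980 deg C/km * 0.001 = 0.13910 deg C/m
grad = 0.13910 deg C/m


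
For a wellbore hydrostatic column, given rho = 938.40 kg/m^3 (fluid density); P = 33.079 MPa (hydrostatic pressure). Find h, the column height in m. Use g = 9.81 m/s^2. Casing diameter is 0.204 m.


h = P * 1e6 / (g * rho)
h = 33.079 * 1e6 / (9.81 * 938.40)
h = 3593.3 m


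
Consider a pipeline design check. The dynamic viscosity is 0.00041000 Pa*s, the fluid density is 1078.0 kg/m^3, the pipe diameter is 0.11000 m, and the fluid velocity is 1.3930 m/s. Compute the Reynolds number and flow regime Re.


Step 1: Re = rho*vel*D/mu = 1078.0*1.393*0.11/0.00041 = 4.0288e+05
Step 2: Re = 4.0288e+05 > 4000, so flow is turbulent.
Re = 4.0288e+05 (turbulent)


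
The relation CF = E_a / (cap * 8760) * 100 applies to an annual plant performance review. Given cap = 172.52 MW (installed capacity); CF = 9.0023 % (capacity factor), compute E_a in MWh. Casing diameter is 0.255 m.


E_a = CF / 100 * cap * 8760
E_a = 9.0023 / 100 * 172.52 * 8760
E_a = 1.3605e+05 MWh


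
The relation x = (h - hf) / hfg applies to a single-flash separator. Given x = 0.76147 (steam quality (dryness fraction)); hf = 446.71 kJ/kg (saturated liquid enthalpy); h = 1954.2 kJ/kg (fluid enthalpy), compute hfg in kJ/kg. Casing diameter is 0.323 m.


hfg = (h - hf) / x
hfg = (1954.2 - 446.71) / 0.76147
hfg = 1979.7 kJ/kg


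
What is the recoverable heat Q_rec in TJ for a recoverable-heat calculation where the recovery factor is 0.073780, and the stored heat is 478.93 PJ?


Q_rec = Q_s * RF
Q_rec = 478.93 * 0.073780
Q_rec = 35.33546 PJ
Convert: 35.33546 PJ * 1000.0 = 35335 TJ
Q_rec = 35335 TJ


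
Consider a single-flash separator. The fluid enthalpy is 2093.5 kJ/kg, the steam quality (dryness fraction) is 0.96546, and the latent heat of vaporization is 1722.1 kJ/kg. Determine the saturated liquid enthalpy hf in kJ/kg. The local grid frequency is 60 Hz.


hf = h - x * hfg
hf = 2093.5 - 0.96546 * 1722.1
hf = 430.88 kJ/kg


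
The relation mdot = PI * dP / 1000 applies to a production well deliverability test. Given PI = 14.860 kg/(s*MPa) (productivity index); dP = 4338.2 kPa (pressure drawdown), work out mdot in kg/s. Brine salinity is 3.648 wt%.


mdot = PI * dP / 1000
mdot = 14.860 * 4338.2 / 1000
mdot = 64.466 kg/s


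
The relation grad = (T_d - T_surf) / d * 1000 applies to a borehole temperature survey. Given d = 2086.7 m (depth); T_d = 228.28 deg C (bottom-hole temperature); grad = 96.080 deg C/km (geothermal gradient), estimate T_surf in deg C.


T_surf = T_d - grad * d / 1000
T_surf = 228.28 - 96.080 * 2086.7 / 1000
T_surf = 27.790 deg C


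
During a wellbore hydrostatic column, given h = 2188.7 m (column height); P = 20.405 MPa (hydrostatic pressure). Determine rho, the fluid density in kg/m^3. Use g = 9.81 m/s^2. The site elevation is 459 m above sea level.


rho = P * 1e6 / (g * h)
rho = 20.405 * 1e6 / (9.81 * 2188.7)
rho = 950.35 kg/m^3


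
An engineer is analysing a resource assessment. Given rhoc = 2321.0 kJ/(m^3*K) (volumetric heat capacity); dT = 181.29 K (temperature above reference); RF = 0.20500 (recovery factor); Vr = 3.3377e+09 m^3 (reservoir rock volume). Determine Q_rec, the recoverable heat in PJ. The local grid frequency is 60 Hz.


Step 1: Q_s = Vr*rhoc*dT/1e12 = 3.3377e+09*2321.0*181.29/1e12 = 1404.418 PJ
Step 2: Q_rec = Q_s * RF = 1404.418 * 0.205 = 287.91 PJ
Q_rec = 287.91 PJ


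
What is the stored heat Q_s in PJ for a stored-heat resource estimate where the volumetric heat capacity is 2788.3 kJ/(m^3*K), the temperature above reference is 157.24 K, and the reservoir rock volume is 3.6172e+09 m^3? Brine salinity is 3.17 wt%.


Q_s = Vr * rhoc * dT / 1e12
Q_s = 3.6172e+09 * 2788.3 * 157.24 / 1e12
Q_s = 1585.9 PJ


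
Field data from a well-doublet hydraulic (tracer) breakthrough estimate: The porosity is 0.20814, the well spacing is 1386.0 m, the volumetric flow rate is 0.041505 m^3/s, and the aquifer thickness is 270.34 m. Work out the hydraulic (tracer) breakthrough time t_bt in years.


t_bt = pi * hr * phi * L^2 / (3 * Qv) / (365.25*86400)
t_bt = pi * 270.34 * 0.20814 * 1386.0^2 / (3 * 0.041505) / (365.25*86400)
t_bt = 86.420 years


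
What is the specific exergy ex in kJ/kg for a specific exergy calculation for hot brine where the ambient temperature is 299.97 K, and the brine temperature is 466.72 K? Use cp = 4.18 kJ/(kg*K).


ex = cp * ((T_b - T_0) - T_0 * ln(T_b/T_0))
ex = 4.18 * ((466.72 - 299.97) - 299.97 * ln(466.72/299.97))
ex = 142.74 kJ/kg


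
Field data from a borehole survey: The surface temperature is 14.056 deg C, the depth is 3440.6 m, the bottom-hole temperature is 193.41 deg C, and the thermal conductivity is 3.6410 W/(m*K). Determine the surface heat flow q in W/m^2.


Step 1: grad = (T_d - T_surf)/d * 1000 = (193.41 - 14.056)/3440.6 * 1000 = 52.12870 deg C/km
Step 2: q = k * grad / 1000 = 3.641 * 52.12870 / 1000 = 0.18980 W/m^2
q = 0.18980 W/m^2


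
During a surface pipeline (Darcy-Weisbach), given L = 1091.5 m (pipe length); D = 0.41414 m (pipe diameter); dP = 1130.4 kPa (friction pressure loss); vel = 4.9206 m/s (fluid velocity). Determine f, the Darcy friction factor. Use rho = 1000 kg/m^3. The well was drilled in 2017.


f = dP*1000 / ((L/D)*(rho*vel^2/2))
f = 1130.4*1000 / ((1091.5/0.41414)*(1000*4.9206^2/2))
f = 0.035428


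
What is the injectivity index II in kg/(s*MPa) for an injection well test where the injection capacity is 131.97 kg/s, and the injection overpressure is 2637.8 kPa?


II = mdot * 1000 / dP
II = 131.97 * 1000 / 2637.8
II = 50.030 kg/(s*MPa)


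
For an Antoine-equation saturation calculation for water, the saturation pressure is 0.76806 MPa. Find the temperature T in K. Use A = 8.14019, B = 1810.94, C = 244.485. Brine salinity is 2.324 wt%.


T = B / (A - log10(P_sat * 760 / 0.101325)) - C
T = 1810.94 / (8.14019 - log10(0.76806 * 760 / 0.101325)) - 244.485
T = 169.0001 deg C
Convert to K: 169.0001 + 273.15 = 442.15 K
T = 442.15 K


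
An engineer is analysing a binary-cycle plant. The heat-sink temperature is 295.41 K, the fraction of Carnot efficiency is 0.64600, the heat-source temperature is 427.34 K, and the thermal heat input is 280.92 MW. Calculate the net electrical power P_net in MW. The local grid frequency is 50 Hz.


Step 1: eta = (1 - Tc/Th)*f = (1 - 295.41/427.34)*0.646 = 0.1994355
Step 2: P_net = eta * Q_in = 0.1994355 * 280.92 = 56.025 MW
P_net = 56.025 MW


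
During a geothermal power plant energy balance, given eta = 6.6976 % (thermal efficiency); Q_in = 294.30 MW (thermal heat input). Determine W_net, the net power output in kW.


W_net = eta / 100 * Q_in
W_net = 6.6976 / 100 * 294.30
W_net = 19.71104 MW
Convert: 19.71104 MW * 1000.0 = 19711 kW
W_net = 19711 kW


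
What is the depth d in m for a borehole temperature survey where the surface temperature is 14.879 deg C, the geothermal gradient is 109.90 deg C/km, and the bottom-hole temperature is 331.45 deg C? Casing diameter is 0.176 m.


d = (T_d - T_surf) / grad * 1000
d = (331.45 - 14.879) / 109.90 * 1000
d = 2880.5 m


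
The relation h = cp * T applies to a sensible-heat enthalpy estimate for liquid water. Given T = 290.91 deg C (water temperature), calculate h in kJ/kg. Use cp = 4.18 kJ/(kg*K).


h = cp * T
h = 4.18 * 290.91
h = 1216.0 kJ/kg


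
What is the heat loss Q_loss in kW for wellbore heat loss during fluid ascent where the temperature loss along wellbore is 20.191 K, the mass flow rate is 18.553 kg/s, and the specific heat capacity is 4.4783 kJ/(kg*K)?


Q_loss = mdot * cp * dT
Q_loss = 18.553 * 4.4783 * 20.191
Q_loss = 1677.6 kW


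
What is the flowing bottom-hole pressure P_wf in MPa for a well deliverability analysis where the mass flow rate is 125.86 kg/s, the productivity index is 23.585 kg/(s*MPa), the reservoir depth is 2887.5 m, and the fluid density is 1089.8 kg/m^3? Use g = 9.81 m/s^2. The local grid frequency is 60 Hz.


Step 1: P_i = rho*g*h/1e6 = 1089.8*9.81*2887.5/1e6 = 30.87008 MPa
Step 2: P_wf = P_i - mdot/PI = 30.87008 - 125.86/23.585 = 25.534 MPa
P_wf = 25.534 MPa


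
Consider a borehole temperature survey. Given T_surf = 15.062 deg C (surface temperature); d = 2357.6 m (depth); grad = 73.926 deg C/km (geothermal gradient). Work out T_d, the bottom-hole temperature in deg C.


T_d = T_surf + grad * d / 1000
T_d = 15.062 + 73.926 * 2357.6 / 1000
T_d = 189.35 deg C


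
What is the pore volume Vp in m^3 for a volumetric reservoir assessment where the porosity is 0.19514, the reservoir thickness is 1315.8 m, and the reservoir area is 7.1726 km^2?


Vp = A * 1e6 * hr * phi
Vp = 7.1726 * 1e6 * 1315.8 * 0.19514
Vp = 1.8417e+09 m^3


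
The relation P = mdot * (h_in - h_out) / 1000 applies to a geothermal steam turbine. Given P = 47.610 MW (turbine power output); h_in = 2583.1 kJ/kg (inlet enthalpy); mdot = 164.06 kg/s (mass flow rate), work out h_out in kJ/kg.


h_out = h_in - P * 1000 / mdot
h_out = 2583.1 - 47.610 * 1000 / 164.06
h_out = 2292.9 kJ/kg


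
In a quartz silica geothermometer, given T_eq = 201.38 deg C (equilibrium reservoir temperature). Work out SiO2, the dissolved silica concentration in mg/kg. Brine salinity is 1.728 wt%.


SiO2 = 10^(5.19 - 1309/(T_eq + 273.15))
SiO2 = 10^(5.19 - 1309/(201.38 + 273.15))
SiO2 = 270.07 mg/kg


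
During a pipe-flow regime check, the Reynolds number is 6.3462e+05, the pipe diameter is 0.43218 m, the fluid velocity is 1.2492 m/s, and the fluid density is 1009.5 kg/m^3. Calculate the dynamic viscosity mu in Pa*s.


mu = rho * vel * D / Re
mu = 1009.5 * 1.2492 * 0.43218 / 6.3462e+05
mu = 0.00085879 Pa*s


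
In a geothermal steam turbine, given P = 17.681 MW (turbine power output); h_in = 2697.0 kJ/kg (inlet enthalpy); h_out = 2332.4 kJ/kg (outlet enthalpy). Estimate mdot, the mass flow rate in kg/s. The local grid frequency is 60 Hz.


mdot = P * 1000 / (h_in - h_out)
mdot = 17.681 * 1000 / (2697.0 - 2332.4)
mdot = 48.494 kg/s


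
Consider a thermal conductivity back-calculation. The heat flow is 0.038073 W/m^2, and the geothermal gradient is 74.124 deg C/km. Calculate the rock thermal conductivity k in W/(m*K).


k = q / (grad / 1000)
k = 0.038073 / (74.124 / 1000)
k = 0.51364 W/(m*K)


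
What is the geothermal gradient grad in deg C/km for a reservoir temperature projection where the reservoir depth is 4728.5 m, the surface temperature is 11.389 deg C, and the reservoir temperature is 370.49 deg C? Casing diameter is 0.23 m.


grad = (T_res - T_surf) / d * 1000
grad = (370.49 - 11.389) / 4728.5 * 1000
grad = 75.944 deg C/km


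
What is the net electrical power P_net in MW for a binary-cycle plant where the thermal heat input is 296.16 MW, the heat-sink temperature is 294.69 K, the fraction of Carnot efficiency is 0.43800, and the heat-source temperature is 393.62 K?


Step 1: eta = (1 - Tc/Th)*f = (1 - 294.69/393.62)*0.438 = 0.1100842
Step 2: P_net = eta * Q_in = 0.1100842 * 296.16 = 32.603 MW
P_net = 32.603 MW


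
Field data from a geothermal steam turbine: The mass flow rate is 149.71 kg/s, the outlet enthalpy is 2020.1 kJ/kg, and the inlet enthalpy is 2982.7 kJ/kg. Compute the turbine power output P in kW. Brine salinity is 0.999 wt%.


P = mdot * (h_in - h_out) / 1000
P = 149.71 * (2982.7 - 2020.1) / 1000
P = 144.1108 MW
Convert: 144.1108 MW * 1000.0 = 1.4411e+05 kW
P = 1.4411e+05 kW


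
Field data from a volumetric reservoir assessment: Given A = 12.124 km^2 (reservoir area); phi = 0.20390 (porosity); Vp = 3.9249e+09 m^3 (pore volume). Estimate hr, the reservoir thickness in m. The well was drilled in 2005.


hr = Vp / (A * 1e6 * phi)
hr = 3.9249e+09 / (12.124 * 1e6 * 0.20390)
hr = 1587.7 m


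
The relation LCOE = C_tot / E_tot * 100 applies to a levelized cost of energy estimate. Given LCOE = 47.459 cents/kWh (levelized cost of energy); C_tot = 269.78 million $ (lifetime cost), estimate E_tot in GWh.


E_tot = C_tot / LCOE * 100
E_tot = 269.78 / 47.459 * 100
E_tot = 568.45 GWh


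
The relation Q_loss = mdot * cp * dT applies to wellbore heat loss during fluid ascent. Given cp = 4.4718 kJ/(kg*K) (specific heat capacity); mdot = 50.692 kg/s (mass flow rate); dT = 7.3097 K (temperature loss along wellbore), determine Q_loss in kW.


Q_loss = mdot * cp * dT
Q_loss = 50.692 * 4.4718 * 7.3097
Q_loss = 1657.0 kW


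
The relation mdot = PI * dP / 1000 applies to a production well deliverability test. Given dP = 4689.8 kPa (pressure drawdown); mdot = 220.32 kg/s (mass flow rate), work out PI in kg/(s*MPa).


PI = mdot * 1000 / dP
PI = 220.32 * 1000 / 4689.8
PI = 46.979 kg/(s*MPa)


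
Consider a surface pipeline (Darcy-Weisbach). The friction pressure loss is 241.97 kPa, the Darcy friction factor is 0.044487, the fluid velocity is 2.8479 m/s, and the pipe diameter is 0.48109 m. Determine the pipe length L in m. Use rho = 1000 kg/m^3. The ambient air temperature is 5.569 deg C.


L = dP*1000*D / (f*rho*vel^2/2)
L = 241.97*1000*0.48109 / (0.044487*1000*2.8479^2/2)
L = 645.26 m


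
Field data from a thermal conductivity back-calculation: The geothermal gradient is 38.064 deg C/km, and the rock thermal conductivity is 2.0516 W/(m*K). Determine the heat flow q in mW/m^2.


q = k * grad / 1000
q = 2.0516 * 38.064 / 1000
q = 0.07809210 W/m^2
Convert: 0.07809210 W/m^2 * 1000.0 = 78.092 mW/m^2
q = 78.092 mW/m^2
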